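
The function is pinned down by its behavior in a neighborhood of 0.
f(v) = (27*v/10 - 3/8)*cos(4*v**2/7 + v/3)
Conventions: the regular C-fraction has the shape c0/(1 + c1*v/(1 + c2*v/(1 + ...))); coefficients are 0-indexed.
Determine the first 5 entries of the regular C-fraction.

The regular C-fraction coefficients are [-3/8, 36/5, -23353/3240, 428555/105929208, -80502271482/14011262881].

Taylor coefficients (expand at 0): a_0 = -3/8, a_1 = 27/10, a_2 = 1/48, a_3 = -11/140, a_4 = -575669/1270080.
c0 = a_0 = -3/8. Peel one level at a time: if S = 1 + c*v/S' with S'(0) = 1, then c is the v-coefficient of S and S' = c*v/(S - 1).
S_1 = c0/f = 1 + (36/5)*v + (23353/450)*v^2 + ...; c1 = 36/5.
S_2 = c1*v/(S_1 - 1) = 1 + (-23353/3240)*v + (85711/2939328)*v^2 + ...; c2 = -23353/3240.
S_3 = c2*v/(S_2 - 1) = 1 + (428555/105929208)*v + (67085226235/2886058926828)*v^2 + ...; c3 = 428555/105929208.
S_4 = c3*v/(S_3 - 1) = 1 + (-80502271482/14011262881)*v + ...; c4 = -80502271482/14011262881.


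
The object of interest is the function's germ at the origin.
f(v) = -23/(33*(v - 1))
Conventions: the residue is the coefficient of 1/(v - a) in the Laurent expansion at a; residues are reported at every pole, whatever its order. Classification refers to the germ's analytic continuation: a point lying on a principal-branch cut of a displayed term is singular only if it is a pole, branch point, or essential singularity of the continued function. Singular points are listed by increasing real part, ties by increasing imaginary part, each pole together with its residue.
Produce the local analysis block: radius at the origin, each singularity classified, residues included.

Denominator factor (v - 1): pole of order 1 at 1, modulus 1.
The radius of convergence is the smallest modulus among the singular points: 1.
At the order-1 pole 1 set g(v) = (v - (1))*f(v) = -23/33.
Simple pole: residue = g(a) at a = 1, which is -23/33.

Radius of convergence at 0: 1.
At 1: a pole of order 1; residue -23/33.


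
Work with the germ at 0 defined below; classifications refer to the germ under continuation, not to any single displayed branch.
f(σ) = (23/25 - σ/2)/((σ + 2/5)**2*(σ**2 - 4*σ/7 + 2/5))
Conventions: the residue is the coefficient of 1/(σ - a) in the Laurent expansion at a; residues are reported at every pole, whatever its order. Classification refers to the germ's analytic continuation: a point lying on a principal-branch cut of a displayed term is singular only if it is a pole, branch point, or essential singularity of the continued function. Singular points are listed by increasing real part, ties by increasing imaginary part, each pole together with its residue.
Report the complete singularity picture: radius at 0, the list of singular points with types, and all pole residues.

Radius of convergence at 0: 2/5.
At -2/5: a pole of order 2; residue 3885/2116.
At (2/7) - ((1/35)*sqrt(390))*i: a pole of order 1; residue (-3885/4232) - ((448/61893)*sqrt(390))*i.
At (2/7) + ((1/35)*sqrt(390))*i: a pole of order 1; residue (-3885/4232) + ((448/61893)*sqrt(390))*i.

Denominator factor (σ + 2/5)^2: pole of order 2 at -2/5, modulus 2/5.
Denominator factor (σ**2 - 4*σ/7 + 2/5): discriminant -312/245, complex-conjugate roots (2/7) + ((1/35)*sqrt(390))*i and (2/7) - ((1/35)*sqrt(390))*i; poles of order 1, moduli (1/5)*sqrt(10) and (1/5)*sqrt(10).
The radius of convergence is the smallest modulus among the singular points: 2/5.
At the order-2 pole -2/5 set g(σ) = (σ - (-2/5))^2*f(σ) = (23/25 - σ/2)/(σ**2 - 4*σ/7 + 2/5).
Order-2 pole: residue = g'(a); g'(-2/5) = 3885/2116, so the residue is 3885/2116.
The factor σ**2 - 4*σ/7 + 2/5 splits as (σ - a)(σ - a') with a = (2/7) - ((1/35)*sqrt(390))*i, a' = (2/7) + ((1/35)*sqrt(390))*i. At the order-1 pole a set g(σ) = (σ - a)*f(σ) = [(23/25 - σ/2)/(σ + 2/5)**2] / (σ - a').
Simple pole: residue = g(a) at a = (2/7) - ((1/35)*sqrt(390))*i, which is (-3885/4232) - ((448/61893)*sqrt(390))*i.
The factor σ**2 - 4*σ/7 + 2/5 splits as (σ - a)(σ - a') with a = (2/7) + ((1/35)*sqrt(390))*i, a' = (2/7) - ((1/35)*sqrt(390))*i. At the order-1 pole a set g(σ) = (σ - a)*f(σ) = [(23/25 - σ/2)/(σ + 2/5)**2] / (σ - a').
Simple pole: residue = g(a) at a = (2/7) + ((1/35)*sqrt(390))*i, which is (-3885/4232) + ((448/61893)*sqrt(390))*i.
List the singular points by increasing real part (a conjugate pair: the negative imaginary part first).


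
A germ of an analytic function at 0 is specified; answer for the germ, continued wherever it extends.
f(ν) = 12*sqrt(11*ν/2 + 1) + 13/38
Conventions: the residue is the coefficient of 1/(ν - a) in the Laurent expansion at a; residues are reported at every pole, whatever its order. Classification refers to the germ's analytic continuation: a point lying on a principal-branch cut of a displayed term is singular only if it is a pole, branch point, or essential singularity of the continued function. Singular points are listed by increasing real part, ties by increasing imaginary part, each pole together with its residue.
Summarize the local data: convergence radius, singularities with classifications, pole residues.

Radius of convergence at 0: 2/11.
At -2/11: an algebraic (square-root) branch point.

Branch term (12)*sqrt(1 - ν/(-2/11)): its argument vanishes at ν = -2/11, a square-root branch point, modulus 2/11.
The radius of convergence is the smallest modulus among the singular points: 2/11.


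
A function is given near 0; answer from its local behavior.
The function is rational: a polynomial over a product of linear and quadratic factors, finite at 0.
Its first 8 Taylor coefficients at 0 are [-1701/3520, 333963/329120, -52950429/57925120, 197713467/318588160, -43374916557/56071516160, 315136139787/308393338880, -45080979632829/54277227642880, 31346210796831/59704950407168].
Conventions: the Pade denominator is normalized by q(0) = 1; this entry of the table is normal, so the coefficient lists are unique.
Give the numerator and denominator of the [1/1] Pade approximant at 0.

The Pade approximant has numerator coefficients [-1701/3520, 718812549/1240650752]; denominator coefficients [1, 93387/103664].

Taylor coefficients needed (read off): a_0 = -1701/3520, a_1 = 333963/329120, a_2 = -52950429/57925120.
Write the denominator as Q(α) = 1 + q1*α. Requiring Q*f - P = O(α^3) with deg P <= 1 kills the coefficients of α^2..α^2 in Q*f:
  α^2: a_2 + q1*a_1 = 0, i.e. -52950429/57925120 + (333963/329120)*q1 = 0.
Solving this linear system: q1 = 93387/103664.
The numerator is Q*f truncated at degree 1: P0 = a_0 = -1701/3520; P1 = a_1 + q1*a_0 = 718812549/1240650752.


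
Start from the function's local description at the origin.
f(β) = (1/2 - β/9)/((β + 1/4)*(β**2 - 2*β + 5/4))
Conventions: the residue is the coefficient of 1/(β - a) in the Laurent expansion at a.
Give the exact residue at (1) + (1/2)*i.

The residue is (-38/261) - (22/87)*i.

The factor β**2 - 2*β + 5/4 splits as (β - a)(β - a') with a = (1) + (1/2)*i, a' = (1) - (1/2)*i. At the order-1 pole a set g(β) = (β - a)*f(β) = [(1/2 - β/9)/(β + 1/4)] / (β - a').
Simple pole: residue = g(a) at a = (1) + (1/2)*i, which is (-38/261) - (22/87)*i.


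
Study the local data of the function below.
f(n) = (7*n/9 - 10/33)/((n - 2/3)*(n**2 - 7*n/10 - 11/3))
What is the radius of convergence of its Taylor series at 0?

Denominator factor (n**2 - 7*n/10 - 11/3): discriminant 4547/300, real irrational roots 7/20 + (1/60)*sqrt(13641) and 7/20 - (1/60)*sqrt(13641); poles of order 1, moduli 7/20 + (1/60)*sqrt(13641) and -7/20 + (1/60)*sqrt(13641).
Denominator factor (n - 2/3): pole of order 1 at 2/3, modulus 2/3.
The radius of convergence is the smallest modulus among the singular points: 2/3.

The radius of convergence is 2/3.


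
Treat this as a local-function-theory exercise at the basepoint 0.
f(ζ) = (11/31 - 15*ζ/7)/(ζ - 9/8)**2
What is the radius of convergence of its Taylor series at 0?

Denominator factor (ζ - 9/8)^2: pole of order 2 at 9/8, modulus 9/8.
The radius of convergence is the smallest modulus among the singular points: 9/8.

The radius of convergence is 9/8.


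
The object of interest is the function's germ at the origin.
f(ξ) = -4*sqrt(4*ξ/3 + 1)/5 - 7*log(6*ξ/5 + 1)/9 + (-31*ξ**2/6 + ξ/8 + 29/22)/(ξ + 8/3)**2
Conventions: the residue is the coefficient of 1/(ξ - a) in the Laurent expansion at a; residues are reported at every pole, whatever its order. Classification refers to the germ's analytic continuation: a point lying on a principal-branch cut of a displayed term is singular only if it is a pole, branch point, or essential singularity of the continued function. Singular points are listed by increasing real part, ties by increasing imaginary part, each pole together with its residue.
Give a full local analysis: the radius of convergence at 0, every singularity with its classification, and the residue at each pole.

Denominator factor (ξ + 8/3)^2: pole of order 2 at -8/3, modulus 8/3.
Branch term (-7/9)*log(1 - ξ/(-5/6)): its argument vanishes at ξ = -5/6, a logarithmic branch point, modulus 5/6.
Branch term (-4/5)*sqrt(1 - ξ/(-3/4)): its argument vanishes at ξ = -3/4, a square-root branch point, modulus 3/4.
The radius of convergence is the smallest modulus among the singular points: 3/4.
The branch terms are analytic at -8/3 and contribute nothing to the residue; only the rational part matters.
At the order-2 pole -8/3 set g(ξ) = (ξ - (-8/3))^2*(rational part) = -31*ξ**2/6 + ξ/8 + 29/22.
Order-2 pole: residue = g'(a); g'(-8/3) = 1993/72, so the residue is 1993/72.
List the singular points by increasing real part (a conjugate pair: the negative imaginary part first).

Radius of convergence at 0: 3/4.
At -8/3: a pole of order 2; residue 1993/72.
At -5/6: a logarithmic branch point.
At -3/4: an algebraic (square-root) branch point.


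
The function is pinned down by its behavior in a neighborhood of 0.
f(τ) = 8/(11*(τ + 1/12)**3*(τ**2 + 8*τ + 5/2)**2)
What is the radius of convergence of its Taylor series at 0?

The radius of convergence is 1/12.

Denominator factor (τ**2 + 8*τ + 5/2)^2: discriminant 54, real irrational roots -4 + (3/2)*sqrt(6) and -4 - (3/2)*sqrt(6); poles of order 2, moduli 4 - (3/2)*sqrt(6) and 4 + (3/2)*sqrt(6).
Denominator factor (τ + 1/12)^3: pole of order 3 at -1/12, modulus 1/12.
The radius of convergence is the smallest modulus among the singular points: 1/12.


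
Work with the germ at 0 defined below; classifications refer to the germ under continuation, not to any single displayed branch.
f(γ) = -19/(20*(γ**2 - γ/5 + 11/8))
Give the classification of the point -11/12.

Denominator factors: γ**2 - γ/5 + 11/8 = 1727/720 at γ = -11/12 — none vanishes.
So the germ continues analytically to -11/12.

The point is a regular point.


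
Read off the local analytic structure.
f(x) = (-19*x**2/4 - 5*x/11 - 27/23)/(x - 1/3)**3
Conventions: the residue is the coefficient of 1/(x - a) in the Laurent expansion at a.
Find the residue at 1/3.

The residue is -19/4.

At the order-3 pole 1/3 set g(x) = (x - (1/3))^3*f(x) = -19*x**2/4 - 5*x/11 - 27/23.
Order-3 pole: residue = g''(a)/2; g''(1/3) = -19/2, so the residue is -19/4.


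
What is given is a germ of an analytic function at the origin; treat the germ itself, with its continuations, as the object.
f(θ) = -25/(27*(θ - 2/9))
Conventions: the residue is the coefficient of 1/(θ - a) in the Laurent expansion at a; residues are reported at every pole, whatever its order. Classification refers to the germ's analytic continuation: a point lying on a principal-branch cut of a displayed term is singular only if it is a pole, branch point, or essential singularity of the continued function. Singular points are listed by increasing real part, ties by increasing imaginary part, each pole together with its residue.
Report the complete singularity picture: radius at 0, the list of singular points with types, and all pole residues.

Radius of convergence at 0: 2/9.
At 2/9: a pole of order 1; residue -25/27.

Denominator factor (θ - 2/9): pole of order 1 at 2/9, modulus 2/9.
The radius of convergence is the smallest modulus among the singular points: 2/9.
At the order-1 pole 2/9 set g(θ) = (θ - (2/9))*f(θ) = -25/27.
Simple pole: residue = g(a) at a = 2/9, which is -25/27.


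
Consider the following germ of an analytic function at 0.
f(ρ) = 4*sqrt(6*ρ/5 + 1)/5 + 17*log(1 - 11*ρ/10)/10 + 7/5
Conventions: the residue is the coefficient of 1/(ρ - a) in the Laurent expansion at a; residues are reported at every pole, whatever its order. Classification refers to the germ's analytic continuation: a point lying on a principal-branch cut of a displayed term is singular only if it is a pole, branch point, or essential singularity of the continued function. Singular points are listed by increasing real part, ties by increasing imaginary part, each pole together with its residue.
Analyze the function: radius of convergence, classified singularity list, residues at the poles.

Branch term (17/10)*log(1 - ρ/(10/11)): its argument vanishes at ρ = 10/11, a logarithmic branch point, modulus 10/11.
Branch term (4/5)*sqrt(1 - ρ/(-5/6)): its argument vanishes at ρ = -5/6, a square-root branch point, modulus 5/6.
The radius of convergence is the smallest modulus among the singular points: 5/6.
List the singular points by increasing real part (a conjugate pair: the negative imaginary part first).

Radius of convergence at 0: 5/6.
At -5/6: an algebraic (square-root) branch point.
At 10/11: a logarithmic branch point.


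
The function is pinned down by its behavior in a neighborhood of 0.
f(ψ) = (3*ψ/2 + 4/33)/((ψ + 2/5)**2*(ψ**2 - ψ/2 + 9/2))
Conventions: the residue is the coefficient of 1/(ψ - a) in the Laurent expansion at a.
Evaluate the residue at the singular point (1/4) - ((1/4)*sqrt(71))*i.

The factor ψ**2 - ψ/2 + 9/2 splits as (ψ - a)(ψ - a') with a = (1/4) - ((1/4)*sqrt(71))*i, a' = (1/4) + ((1/4)*sqrt(71))*i. At the order-1 pole a set g(ψ) = (ψ - a)*f(ψ) = [(3*ψ/2 + 4/33)/(ψ + 2/5)**2] / (ψ - a').
Simple pole: residue = g(a) at a = (1/4) - ((1/4)*sqrt(71))*i, which is (-550075/3897234) + ((199825/25154874)*sqrt(71))*i.

The residue is (-550075/3897234) + ((199825/25154874)*sqrt(71))*i.


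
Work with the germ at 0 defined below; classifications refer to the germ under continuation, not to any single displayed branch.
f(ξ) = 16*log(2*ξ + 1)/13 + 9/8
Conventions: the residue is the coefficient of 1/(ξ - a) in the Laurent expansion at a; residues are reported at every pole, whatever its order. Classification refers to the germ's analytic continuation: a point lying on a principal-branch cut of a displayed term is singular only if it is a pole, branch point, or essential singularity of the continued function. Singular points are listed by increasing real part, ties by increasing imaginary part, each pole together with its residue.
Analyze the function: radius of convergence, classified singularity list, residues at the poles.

Radius of convergence at 0: 1/2.
At -1/2: a logarithmic branch point.

Branch term (16/13)*log(1 - ξ/(-1/2)): its argument vanishes at ξ = -1/2, a logarithmic branch point, modulus 1/2.
The radius of convergence is the smallest modulus among the singular points: 1/2.


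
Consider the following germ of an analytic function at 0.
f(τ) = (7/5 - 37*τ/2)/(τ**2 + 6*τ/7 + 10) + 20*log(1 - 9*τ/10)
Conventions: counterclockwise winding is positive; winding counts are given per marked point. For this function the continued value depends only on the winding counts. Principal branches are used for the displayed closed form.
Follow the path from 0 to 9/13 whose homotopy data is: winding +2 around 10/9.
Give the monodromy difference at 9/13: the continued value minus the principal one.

Continued minus principal equals (80)*pi*i.

The rational part is single-valued and drops out of the difference; each branch term changes only by its own monodromy.
(20)*log(1 - τ/(10/9)): each positive loop around 10/9 adds 2*pi*i to the log, so winding +2 contributes (20)*(2)*2*pi*i = (80)*pi*i.
Summing the contributions at τ = 9/13 gives (80)*pi*i.


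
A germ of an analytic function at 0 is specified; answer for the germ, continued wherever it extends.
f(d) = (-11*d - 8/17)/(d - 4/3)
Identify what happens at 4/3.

The denominator factor d - 4/3 vanishes at 4/3 and appears to the power 1; the numerator there equals -772/51, nonzero, and no other factor vanishes.
Hence a pole whose order is the multiplicity, 1.

The point is a pole of order 1.


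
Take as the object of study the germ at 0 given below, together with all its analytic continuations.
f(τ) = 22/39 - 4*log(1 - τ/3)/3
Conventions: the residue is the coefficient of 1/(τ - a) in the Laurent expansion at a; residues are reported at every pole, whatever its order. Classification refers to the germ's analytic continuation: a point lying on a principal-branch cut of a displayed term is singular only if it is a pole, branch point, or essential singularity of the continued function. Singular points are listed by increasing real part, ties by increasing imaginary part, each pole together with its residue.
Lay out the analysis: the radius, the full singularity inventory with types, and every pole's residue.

Radius of convergence at 0: 3.
At 3: a logarithmic branch point.

Branch term (-4/3)*log(1 - τ/(3)): its argument vanishes at τ = 3, a logarithmic branch point, modulus 3.
The radius of convergence is the smallest modulus among the singular points: 3.


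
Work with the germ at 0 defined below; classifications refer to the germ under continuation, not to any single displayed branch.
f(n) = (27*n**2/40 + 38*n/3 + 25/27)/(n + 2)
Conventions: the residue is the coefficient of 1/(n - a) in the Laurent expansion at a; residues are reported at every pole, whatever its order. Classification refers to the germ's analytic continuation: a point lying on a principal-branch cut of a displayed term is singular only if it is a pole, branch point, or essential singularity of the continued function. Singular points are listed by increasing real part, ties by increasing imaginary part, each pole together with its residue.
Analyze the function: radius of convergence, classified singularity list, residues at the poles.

Denominator factor (n + 2): pole of order 1 at -2, modulus 2.
The radius of convergence is the smallest modulus among the singular points: 2.
At the order-1 pole -2 set g(n) = (n - (-2))*f(n) = 27*n**2/40 + 38*n/3 + 25/27.
Simple pole: residue = g(a) at a = -2, which is -5861/270.

Radius of convergence at 0: 2.
At -2: a pole of order 1; residue -5861/270.


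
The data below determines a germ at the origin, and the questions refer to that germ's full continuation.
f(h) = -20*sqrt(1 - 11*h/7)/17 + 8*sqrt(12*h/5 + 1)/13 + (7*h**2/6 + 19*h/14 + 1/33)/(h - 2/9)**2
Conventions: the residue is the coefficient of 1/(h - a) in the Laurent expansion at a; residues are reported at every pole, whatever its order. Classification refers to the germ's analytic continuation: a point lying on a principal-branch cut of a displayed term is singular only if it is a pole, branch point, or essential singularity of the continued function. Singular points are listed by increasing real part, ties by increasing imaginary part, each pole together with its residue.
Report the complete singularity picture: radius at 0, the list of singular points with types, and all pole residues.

Denominator factor (h - 2/9)^2: pole of order 2 at 2/9, modulus 2/9.
Branch term (8/13)*sqrt(1 - h/(-5/12)): its argument vanishes at h = -5/12, a square-root branch point, modulus 5/12.
Branch term (-20/17)*sqrt(1 - h/(7/11)): its argument vanishes at h = 7/11, a square-root branch point, modulus 7/11.
The radius of convergence is the smallest modulus among the singular points: 2/9.
The branch terms are analytic at 2/9 and contribute nothing to the residue; only the rational part matters.
At the order-2 pole 2/9 set g(h) = (h - (2/9))^2*(rational part) = 7*h**2/6 + 19*h/14 + 1/33.
Order-2 pole: residue = g'(a); g'(2/9) = 709/378, so the residue is 709/378.
List the singular points by increasing real part (a conjugate pair: the negative imaginary part first).

Radius of convergence at 0: 2/9.
At -5/12: an algebraic (square-root) branch point.
At 2/9: a pole of order 2; residue 709/378.
At 7/11: an algebraic (square-root) branch point.


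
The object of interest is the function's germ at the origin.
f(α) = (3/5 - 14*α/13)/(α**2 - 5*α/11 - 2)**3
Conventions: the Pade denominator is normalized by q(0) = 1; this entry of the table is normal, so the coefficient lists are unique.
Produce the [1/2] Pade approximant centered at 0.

The Pade approximant has numerator coefficients [-3/40, 618309119/5221968752]; denominator coefficients [1, 22543635/25105619, -447241527/552323618].

Taylor coefficients needed (expand at 0): a_0 = -3/40, a_1 = 425/2288, a_2 = -3579/15730, a_3 = 196407/553696.
Write the denominator as Q(α) = 1 + q1*α + q2*α^2. Requiring Q*f - P = O(α^4) with deg P <= 1 kills the coefficients of α^2..α^3 in Q*f:
  α^2: a_2 + q1*a_1 + q2*a_0 = 0, i.e. -3579/15730 + (425/2288)*q1 + (-3/40)*q2 = 0.
  α^3: a_3 + q1*a_2 + q2*a_1 = 0, i.e. 196407/553696 + (-3579/15730)*q1 + (425/2288)*q2 = 0.
Solving this linear system: q1 = 22543635/25105619, q2 = -447241527/552323618.
The numerator is Q*f truncated at degree 1: P0 = a_0 = -3/40; P1 = a_1 + q1*a_0 = 618309119/5221968752.


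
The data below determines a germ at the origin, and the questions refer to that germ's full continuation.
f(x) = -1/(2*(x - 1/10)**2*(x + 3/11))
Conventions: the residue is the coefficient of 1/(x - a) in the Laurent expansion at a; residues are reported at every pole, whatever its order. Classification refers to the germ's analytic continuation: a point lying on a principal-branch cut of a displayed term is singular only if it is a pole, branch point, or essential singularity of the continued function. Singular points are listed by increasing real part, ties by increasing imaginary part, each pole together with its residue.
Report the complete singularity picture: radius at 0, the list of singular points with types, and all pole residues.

Radius of convergence at 0: 1/10.
At -3/11: a pole of order 1; residue -6050/1681.
At 1/10: a pole of order 2; residue 6050/1681.

Denominator factor (x - 1/10)^2: pole of order 2 at 1/10, modulus 1/10.
Denominator factor (x + 3/11): pole of order 1 at -3/11, modulus 3/11.
The radius of convergence is the smallest modulus among the singular points: 1/10.
At the order-1 pole -3/11 set g(x) = (x - (-3/11))*f(x) = -1/(2*(x - 1/10)**2).
Simple pole: residue = g(a) at a = -3/11, which is -6050/1681.
At the order-2 pole 1/10 set g(x) = (x - (1/10))^2*f(x) = -1/(2*(x + 3/11)).
Order-2 pole: residue = g'(a); g'(1/10) = 6050/1681, so the residue is 6050/1681.
List the singular points by increasing real part (a conjugate pair: the negative imaginary part first).


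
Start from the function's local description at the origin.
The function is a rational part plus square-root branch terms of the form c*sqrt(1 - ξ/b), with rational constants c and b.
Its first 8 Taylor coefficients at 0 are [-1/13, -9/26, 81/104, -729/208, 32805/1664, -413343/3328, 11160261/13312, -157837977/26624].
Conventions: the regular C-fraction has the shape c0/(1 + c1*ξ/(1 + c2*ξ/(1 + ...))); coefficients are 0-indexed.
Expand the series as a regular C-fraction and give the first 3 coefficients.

The regular C-fraction coefficients are [-1/13, -9/2, 27/4].

Taylor coefficients (read off): a_0 = -1/13, a_1 = -9/26, a_2 = 81/104.
c0 = a_0 = -1/13. Peel one level at a time: if S = 1 + c*ξ/S' with S'(0) = 1, then c is the ξ-coefficient of S and S' = c*ξ/(S - 1).
S_1 = c0/f = 1 + (-9/2)*ξ + (243/8)*ξ^2 + ...; c1 = -9/2.
S_2 = c1*ξ/(S_1 - 1) = 1 + (27/4)*ξ + ...; c2 = 27/4.


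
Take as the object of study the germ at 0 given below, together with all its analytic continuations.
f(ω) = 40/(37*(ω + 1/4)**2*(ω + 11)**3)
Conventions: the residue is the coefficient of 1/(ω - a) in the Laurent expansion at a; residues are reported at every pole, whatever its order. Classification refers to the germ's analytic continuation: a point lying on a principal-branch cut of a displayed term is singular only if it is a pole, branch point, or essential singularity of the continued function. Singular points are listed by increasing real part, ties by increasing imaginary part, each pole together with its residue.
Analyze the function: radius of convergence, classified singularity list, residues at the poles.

Denominator factor (ω + 11)^3: pole of order 3 at -11, modulus 11.
Denominator factor (ω + 1/4)^2: pole of order 2 at -1/4, modulus 1/4.
The radius of convergence is the smallest modulus among the singular points: 1/4.
At the order-3 pole -11 set g(ω) = (ω - (-11))^3*f(ω) = 40/(37*(ω + 1/4)**2).
Order-3 pole: residue = g''(a)/2; g''(-11) = 61440/126495637, so the residue is 30720/126495637.
At the order-2 pole -1/4 set g(ω) = (ω - (-1/4))^2*f(ω) = 40/(37*(ω + 11)**3).
Order-2 pole: residue = g'(a); g'(-1/4) = -30720/126495637, so the residue is -30720/126495637.
List the singular points by increasing real part (a conjugate pair: the negative imaginary part first).

Radius of convergence at 0: 1/4.
At -11: a pole of order 3; residue 30720/126495637.
At -1/4: a pole of order 2; residue -30720/126495637.


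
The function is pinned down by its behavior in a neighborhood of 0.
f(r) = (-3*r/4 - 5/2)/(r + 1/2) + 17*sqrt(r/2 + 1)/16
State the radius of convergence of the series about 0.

The radius of convergence is 1/2.

Denominator factor (r + 1/2): pole of order 1 at -1/2, modulus 1/2.
Branch term (17/16)*sqrt(1 - r/(-2)): its argument vanishes at r = -2, a square-root branch point, modulus 2.
The radius of convergence is the smallest modulus among the singular points: 1/2.


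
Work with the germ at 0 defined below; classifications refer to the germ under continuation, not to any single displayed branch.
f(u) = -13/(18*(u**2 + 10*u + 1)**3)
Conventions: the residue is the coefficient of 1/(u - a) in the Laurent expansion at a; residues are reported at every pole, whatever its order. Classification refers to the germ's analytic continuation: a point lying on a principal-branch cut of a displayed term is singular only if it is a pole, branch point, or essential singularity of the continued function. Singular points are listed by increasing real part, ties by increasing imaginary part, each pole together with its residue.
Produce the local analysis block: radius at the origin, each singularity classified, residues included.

Denominator factor (u**2 + 10*u + 1)^3: discriminant 96, real irrational roots -5 + (2)*sqrt(6) and -5 - (2)*sqrt(6); poles of order 3, moduli 5 - (2)*sqrt(6) and 5 + (2)*sqrt(6).
The radius of convergence is the smallest modulus among the singular points: 5 - (2)*sqrt(6).
The factor u**2 + 10*u + 1 splits as (u - a)(u - a') with a = -5 - (2)*sqrt(6), a' = -5 + (2)*sqrt(6). At the order-3 pole a set g(u) = (u - a)^3*f(u) = [-13/18] / (u - a')^3.
Order-3 pole: residue = g''(a)/2; g''(-5 - (2)*sqrt(6)) = (13/331776)*sqrt(6), so the residue is (13/663552)*sqrt(6).
The factor u**2 + 10*u + 1 splits as (u - a)(u - a') with a = -5 + (2)*sqrt(6), a' = -5 - (2)*sqrt(6). At the order-3 pole a set g(u) = (u - a)^3*f(u) = [-13/18] / (u - a')^3.
Order-3 pole: residue = g''(a)/2; g''(-5 + (2)*sqrt(6)) = -(13/331776)*sqrt(6), so the residue is -(13/663552)*sqrt(6).
List the singular points by increasing real part (a conjugate pair: the negative imaginary part first).

Radius of convergence at 0: 5 - (2)*sqrt(6).
At -5 - (2)*sqrt(6): a pole of order 3; residue (13/663552)*sqrt(6).
At -5 + (2)*sqrt(6): a pole of order 3; residue -(13/663552)*sqrt(6).


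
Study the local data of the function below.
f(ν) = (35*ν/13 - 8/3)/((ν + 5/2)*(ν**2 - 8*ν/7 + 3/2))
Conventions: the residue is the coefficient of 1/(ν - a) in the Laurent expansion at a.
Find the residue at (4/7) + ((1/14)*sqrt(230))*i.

The factor ν**2 - 8*ν/7 + 3/2 splits as (ν - a)(ν - a') with a = (4/7) + ((1/14)*sqrt(230))*i, a' = (4/7) - ((1/14)*sqrt(230))*i. At the order-1 pole a set g(ν) = (ν - a)*f(ν) = [(35*ν/13 - 8/3)/(ν + 5/2)] / (ν - a').
Simple pole: residue = g(a) at a = (4/7) + ((1/14)*sqrt(230))*i, which is (5131/11583) + ((1169/1332045)*sqrt(230))*i.

The residue is (5131/11583) + ((1169/1332045)*sqrt(230))*i.


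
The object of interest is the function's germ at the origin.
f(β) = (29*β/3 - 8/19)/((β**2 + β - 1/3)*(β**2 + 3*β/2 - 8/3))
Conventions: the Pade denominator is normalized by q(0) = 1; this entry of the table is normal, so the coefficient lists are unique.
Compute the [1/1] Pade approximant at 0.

Taylor coefficients needed (expand at 0): a_0 = -9/19, a_1 = 147/16, a_2 = 155313/4864.
Write the denominator as Q(β) = 1 + q1*β. Requiring Q*f - P = O(β^3) with deg P <= 1 kills the coefficients of β^2..β^2 in Q*f:
  β^2: a_2 + q1*a_1 = 0, i.e. 155313/4864 + (147/16)*q1 = 0.
Solving this linear system: q1 = -51771/14896.
The numerator is Q*f truncated at degree 1: P0 = a_0 = -9/19; P1 = a_1 + q1*a_0 = 1533111/141512.

The Pade approximant has numerator coefficients [-9/19, 1533111/141512]; denominator coefficients [1, -51771/14896].


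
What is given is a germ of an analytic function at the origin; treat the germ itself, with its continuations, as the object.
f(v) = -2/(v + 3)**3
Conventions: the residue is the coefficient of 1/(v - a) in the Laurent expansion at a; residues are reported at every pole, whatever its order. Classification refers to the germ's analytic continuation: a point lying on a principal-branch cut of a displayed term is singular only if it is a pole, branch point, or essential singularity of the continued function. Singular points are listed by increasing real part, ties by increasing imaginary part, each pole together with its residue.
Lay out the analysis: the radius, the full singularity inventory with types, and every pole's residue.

Denominator factor (v + 3)^3: pole of order 3 at -3, modulus 3.
The radius of convergence is the smallest modulus among the singular points: 3.
At the order-3 pole -3 set g(v) = (v - (-3))^3*f(v) = -2.
Order-3 pole: residue = g''(a)/2; g''(-3) = 0, so the residue is 0.

Radius of convergence at 0: 3.
At -3: a pole of order 3; residue 0.


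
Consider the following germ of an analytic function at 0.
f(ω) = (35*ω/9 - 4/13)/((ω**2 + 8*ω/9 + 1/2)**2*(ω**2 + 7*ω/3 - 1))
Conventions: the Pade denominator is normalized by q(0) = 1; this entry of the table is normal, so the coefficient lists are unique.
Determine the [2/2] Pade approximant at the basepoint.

Taylor coefficients needed (expand at 0): a_0 = 16/13, a_1 = -1996/117, a_2 = 24724/1053, a_3 = -463864/9477, a_4 = -7684292/85293.
Write the denominator as Q(ω) = 1 + q1*ω + q2*ω^2. Requiring Q*f - P = O(ω^5) with deg P <= 2 kills the coefficients of ω^3..ω^4 in Q*f:
  ω^3: a_3 + q1*a_2 + q2*a_1 = 0, i.e. -463864/9477 + (24724/1053)*q1 + (-1996/117)*q2 = 0.
  ω^4: a_4 + q1*a_3 + q2*a_2 = 0, i.e. -7684292/85293 + (-463864/9477)*q1 + (24724/1053)*q2 = 0.
Solving this linear system: q1 = -62051899/6554091, q2 = -2813585041/176960457.
The numerator is Q*f truncated at degree 2: P0 = a_0 = 16/13; P1 = a_1 + q1*a_0 = -7339146364/255609549; P2 = a_2 + q1*a_1 + q2*a_0 = 126854619728/766828647.

The Pade approximant has numerator coefficients [16/13, -7339146364/255609549, 126854619728/766828647]; denominator coefficients [1, -62051899/6554091, -2813585041/176960457].


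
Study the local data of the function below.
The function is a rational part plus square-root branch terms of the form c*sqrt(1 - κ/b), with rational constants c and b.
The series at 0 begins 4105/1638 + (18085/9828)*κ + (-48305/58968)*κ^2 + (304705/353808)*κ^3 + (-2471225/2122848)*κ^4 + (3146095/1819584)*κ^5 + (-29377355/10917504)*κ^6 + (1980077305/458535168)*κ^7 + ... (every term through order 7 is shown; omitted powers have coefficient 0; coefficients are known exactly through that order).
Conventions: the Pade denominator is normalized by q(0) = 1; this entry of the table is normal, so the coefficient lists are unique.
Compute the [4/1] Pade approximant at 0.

Taylor coefficients needed (read off): a_0 = 4105/1638, a_1 = 18085/9828, a_2 = -48305/58968, a_3 = 304705/353808, a_4 = -2471225/2122848, a_5 = 3146095/1819584.
Write the denominator as Q(κ) = 1 + q1*κ. Requiring Q*f - P = O(κ^6) with deg P <= 4 kills the coefficients of κ^5..κ^5 in Q*f:
  κ^5: a_5 + q1*a_4 = 0, i.e. 3146095/1819584 + (-2471225/2122848)*q1 = 0.
Solving this linear system: q1 = 4404533/2965470.
The numerator is Q*f truncated at degree 4: P0 = a_0 = 4105/1638; P1 = a_1 + q1*a_0 = 7697729/1383886; P2 = a_2 + q1*a_1 = 2648693/1383886; P3 = a_3 + q1*a_2 = -245972/691943; P4 = a_4 + q1*a_3 = 318383/2767772.

The Pade approximant has numerator coefficients [4105/1638, 7697729/1383886, 2648693/1383886, -245972/691943, 318383/2767772]; denominator coefficients [1, 4404533/2965470].


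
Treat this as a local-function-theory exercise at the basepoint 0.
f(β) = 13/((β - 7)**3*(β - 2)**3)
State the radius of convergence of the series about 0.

The radius of convergence is 2.

Denominator factor (β - 7)^3: pole of order 3 at 7, modulus 7.
Denominator factor (β - 2)^3: pole of order 3 at 2, modulus 2.
The radius of convergence is the smallest modulus among the singular points: 2.


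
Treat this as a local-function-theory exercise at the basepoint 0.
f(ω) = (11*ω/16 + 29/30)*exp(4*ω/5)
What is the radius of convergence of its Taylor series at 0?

The radius of convergence is infinite.

The factor exp(4*ω/5) is entire and contributes no finite singular point.
The polynomial part has no poles.
No finite singular points: the Taylor series at 0 converges everywhere.


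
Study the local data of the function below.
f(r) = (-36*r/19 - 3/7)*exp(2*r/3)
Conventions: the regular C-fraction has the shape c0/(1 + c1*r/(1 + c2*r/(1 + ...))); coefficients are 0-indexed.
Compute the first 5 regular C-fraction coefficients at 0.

The regular C-fraction coefficients are [-3/7, -290/57, 36901/8265, -1998667/48155805, 7789166695/34935542037].

Taylor coefficients (expand at 0): a_0 = -3/7, a_1 = -290/133, a_2 = -542/399, a_3 = -1588/3591, a_4 = -1046/10773.
c0 = a_0 = -3/7. Peel one level at a time: if S = 1 + c*r/S' with S'(0) = 1, then c is the r-coefficient of S and S' = c*r/(S - 1).
S_1 = c0/f = 1 + (-290/57)*r + (73802/3249)*r^2 + ...; c1 = -290/57.
S_2 = c1*r/(S_1 - 1) = 1 + (36901/8265)*r + (105193/567675)*r^2 + ...; c2 = 36901/8265.
S_3 = c2*r/(S_2 - 1) = 1 + (-1998667/48155805)*r + (1020649429/110296387881)*r^2 + ...; c3 = -1998667/48155805.
S_4 = c3*r/(S_3 - 1) = 1 + (7789166695/34935542037)*r + ...; c4 = 7789166695/34935542037.


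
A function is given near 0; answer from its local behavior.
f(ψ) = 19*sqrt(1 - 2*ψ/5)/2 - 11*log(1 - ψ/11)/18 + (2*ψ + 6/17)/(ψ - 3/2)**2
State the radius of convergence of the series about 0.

The radius of convergence is 3/2.

Denominator factor (ψ - 3/2)^2: pole of order 2 at 3/2, modulus 3/2.
Branch term (-11/18)*log(1 - ψ/(11)): its argument vanishes at ψ = 11, a logarithmic branch point, modulus 11.
Branch term (19/2)*sqrt(1 - ψ/(5/2)): its argument vanishes at ψ = 5/2, a square-root branch point, modulus 5/2.
The radius of convergence is the smallest modulus among the singular points: 3/2.


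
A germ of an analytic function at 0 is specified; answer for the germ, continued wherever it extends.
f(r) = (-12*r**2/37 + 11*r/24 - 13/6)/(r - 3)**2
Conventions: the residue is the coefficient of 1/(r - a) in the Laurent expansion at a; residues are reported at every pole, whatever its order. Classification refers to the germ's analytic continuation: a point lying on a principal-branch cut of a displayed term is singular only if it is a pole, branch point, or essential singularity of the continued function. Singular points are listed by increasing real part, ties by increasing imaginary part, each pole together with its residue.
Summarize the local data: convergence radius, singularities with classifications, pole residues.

Radius of convergence at 0: 3.
At 3: a pole of order 2; residue -1321/888.

Denominator factor (r - 3)^2: pole of order 2 at 3, modulus 3.
The radius of convergence is the smallest modulus among the singular points: 3.
At the order-2 pole 3 set g(r) = (r - (3))^2*f(r) = -12*r**2/37 + 11*r/24 - 13/6.
Order-2 pole: residue = g'(a); g'(3) = -1321/888, so the residue is -1321/888.


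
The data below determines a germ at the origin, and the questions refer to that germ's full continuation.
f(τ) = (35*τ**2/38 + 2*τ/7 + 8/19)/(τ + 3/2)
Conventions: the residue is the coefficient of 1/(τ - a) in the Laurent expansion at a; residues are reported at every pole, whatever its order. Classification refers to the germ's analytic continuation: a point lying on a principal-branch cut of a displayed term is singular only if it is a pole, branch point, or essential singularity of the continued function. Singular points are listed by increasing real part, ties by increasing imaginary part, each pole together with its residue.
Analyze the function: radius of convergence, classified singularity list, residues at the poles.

Radius of convergence at 0: 3/2.
At -3/2: a pole of order 1; residue 2197/1064.

Denominator factor (τ + 3/2): pole of order 1 at -3/2, modulus 3/2.
The radius of convergence is the smallest modulus among the singular points: 3/2.
At the order-1 pole -3/2 set g(τ) = (τ - (-3/2))*f(τ) = 35*τ**2/38 + 2*τ/7 + 8/19.
Simple pole: residue = g(a) at a = -3/2, which is 2197/1064.


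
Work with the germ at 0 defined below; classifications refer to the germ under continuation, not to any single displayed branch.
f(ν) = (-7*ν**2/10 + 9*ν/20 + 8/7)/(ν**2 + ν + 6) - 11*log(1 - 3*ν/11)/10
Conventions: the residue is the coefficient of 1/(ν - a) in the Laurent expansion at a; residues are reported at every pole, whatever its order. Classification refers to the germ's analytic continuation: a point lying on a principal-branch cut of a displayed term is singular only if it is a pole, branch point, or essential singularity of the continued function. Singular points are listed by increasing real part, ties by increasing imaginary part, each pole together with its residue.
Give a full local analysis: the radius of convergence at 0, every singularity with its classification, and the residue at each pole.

Denominator factor (ν**2 + ν + 6): discriminant -23, complex-conjugate roots (-1/2) + ((1/2)*sqrt(23))*i and (-1/2) - ((1/2)*sqrt(23))*i; poles of order 1, moduli sqrt(6) and sqrt(6).
Branch term (-11/10)*log(1 - ν/(11/3)): its argument vanishes at ν = 11/3, a logarithmic branch point, modulus 11/3.
The radius of convergence is the smallest modulus among the singular points: sqrt(6).
The branch term is analytic at (-1/2) - ((1/2)*sqrt(23))*i and contributes nothing to the residue; only the rational part matters.
The factor ν**2 + ν + 6 splits as (ν - a)(ν - a') with a = (-1/2) - ((1/2)*sqrt(23))*i, a' = (-1/2) + ((1/2)*sqrt(23))*i. At the order-1 pole a set g(ν) = (ν - a)*(rational part) = [-7*ν**2/10 + 9*ν/20 + 8/7] / (ν - a').
Simple pole: residue = g(a) at a = (-1/2) - ((1/2)*sqrt(23))*i, which is (23/40) + ((267/1288)*sqrt(23))*i.
The branch term is analytic at (-1/2) + ((1/2)*sqrt(23))*i and contributes nothing to the residue; only the rational part matters.
The factor ν**2 + ν + 6 splits as (ν - a)(ν - a') with a = (-1/2) + ((1/2)*sqrt(23))*i, a' = (-1/2) - ((1/2)*sqrt(23))*i. At the order-1 pole a set g(ν) = (ν - a)*(rational part) = [-7*ν**2/10 + 9*ν/20 + 8/7] / (ν - a').
Simple pole: residue = g(a) at a = (-1/2) + ((1/2)*sqrt(23))*i, which is (23/40) - ((267/1288)*sqrt(23))*i.
List the singular points by increasing real part (a conjugate pair: the negative imaginary part first).

Radius of convergence at 0: sqrt(6).
At (-1/2) - ((1/2)*sqrt(23))*i: a pole of order 1; residue (23/40) + ((267/1288)*sqrt(23))*i.
At (-1/2) + ((1/2)*sqrt(23))*i: a pole of order 1; residue (23/40) - ((267/1288)*sqrt(23))*i.
At 11/3: a logarithmic branch point.


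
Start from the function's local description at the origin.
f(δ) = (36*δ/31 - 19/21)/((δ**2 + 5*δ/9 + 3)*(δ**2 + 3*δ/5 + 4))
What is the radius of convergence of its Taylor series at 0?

Denominator factor (δ**2 + 3*δ/5 + 4): discriminant -391/25, complex-conjugate roots (-3/10) + ((1/10)*sqrt(391))*i and (-3/10) - ((1/10)*sqrt(391))*i; poles of order 1, moduli 2 and 2.
Denominator factor (δ**2 + 5*δ/9 + 3): discriminant -947/81, complex-conjugate roots (-5/18) + ((1/18)*sqrt(947))*i and (-5/18) - ((1/18)*sqrt(947))*i; poles of order 1, moduli sqrt(3) and sqrt(3).
The radius of convergence is the smallest modulus among the singular points: sqrt(3).

The radius of convergence is sqrt(3).
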